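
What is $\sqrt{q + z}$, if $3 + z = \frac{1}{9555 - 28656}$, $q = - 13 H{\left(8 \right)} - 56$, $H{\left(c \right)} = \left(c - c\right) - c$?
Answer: $\frac{2 \sqrt{4104537486}}{19101} \approx 6.7082$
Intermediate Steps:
$H{\left(c \right)} = - c$ ($H{\left(c \right)} = 0 - c = - c$)
$q = 48$ ($q = - 13 \left(\left(-1\right) 8\right) - 56 = \left(-13\right) \left(-8\right) - 56 = 104 - 56 = 48$)
$z = - \frac{57304}{19101}$ ($z = -3 + \frac{1}{9555 - 28656} = -3 + \frac{1}{-19101} = -3 - \frac{1}{19101} = - \frac{57304}{19101} \approx -3.0001$)
$\sqrt{q + z} = \sqrt{48 - \frac{57304}{19101}} = \sqrt{\frac{859544}{19101}} = \frac{2 \sqrt{4104537486}}{19101}$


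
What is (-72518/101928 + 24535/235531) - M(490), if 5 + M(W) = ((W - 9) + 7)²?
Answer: -2858533038770665/12003601884 ≈ -2.3814e+5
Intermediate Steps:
M(W) = -5 + (-2 + W)² (M(W) = -5 + ((W - 9) + 7)² = -5 + ((-9 + W) + 7)² = -5 + (-2 + W)²)
(-72518/101928 + 24535/235531) - M(490) = (-72518/101928 + 24535/235531) - (-5 + (-2 + 490)²) = (-72518*1/101928 + 24535*(1/235531)) - (-5 + 488²) = (-36259/50964 + 24535/235531) - (-5 + 238144) = -7289716789/12003601884 - 1*238139 = -7289716789/12003601884 - 238139 = -2858533038770665/12003601884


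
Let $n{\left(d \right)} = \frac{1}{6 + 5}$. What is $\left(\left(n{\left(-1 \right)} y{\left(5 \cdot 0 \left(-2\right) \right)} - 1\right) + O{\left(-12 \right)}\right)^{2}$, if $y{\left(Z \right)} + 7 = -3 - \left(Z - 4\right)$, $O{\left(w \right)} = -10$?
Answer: $\frac{16129}{121} \approx 133.3$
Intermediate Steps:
$n{\left(d \right)} = \frac{1}{11}$
$y{\left(Z \right)} = -6 - Z$ ($y{\left(Z \right)} = -7 - \left(3 - 4 + Z\right) = -7 - \left(-1 + Z\right) = -6 - Z$)
$\left(\left(n{\left(-1 \right)} y{\left(5 \cdot 0 \left(-2\right) \right)} - 1\right) + O{\left(-12 \right)}\right)^{2} = \left(\left(\frac{-6 - 5 \cdot 0 \left(-2\right)}{11} - 1\right) - 10\right)^{2} = \left(\left(\frac{-6 - 0 \left(-2\right)}{11} - 1\right) - 10\right)^{2} = \left(\left(\frac{-6 - 0}{11} - 1\right) - 10\right)^{2} = \left(\left(\frac{-6 + 0}{11} - 1\right) - 10\right)^{2} = \left(\left(\frac{1}{11} \left(-6\right) - 1\right) - 10\right)^{2} = \left(\left(- \frac{6}{11} - 1\right) - 10\right)^{2} = \left(- \frac{17}{11} - 10\right)^{2} = \left(- \frac{127}{11}\right)^{2} = \frac{16129}{121}$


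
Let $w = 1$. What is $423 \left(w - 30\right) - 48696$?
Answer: $-60963$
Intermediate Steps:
$423 \left(w - 30\right) - 48696 = 423 \left(1 - 30\right) - 48696 = 423 \left(-29\right) - 48696 = -12267 - 48696 = -60963$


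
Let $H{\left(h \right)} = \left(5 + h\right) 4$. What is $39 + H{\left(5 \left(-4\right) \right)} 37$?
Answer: $-2181$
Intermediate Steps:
$H{\left(h \right)} = 20 + 4 h$
$39 + H{\left(5 \left(-4\right) \right)} 37 = 39 + \left(20 + 4 \cdot 5 \left(-4\right)\right) 37 = 39 + \left(20 + 4 \left(-20\right)\right) 37 = 39 + \left(20 - 80\right) 37 = 39 - 2220 = -2181$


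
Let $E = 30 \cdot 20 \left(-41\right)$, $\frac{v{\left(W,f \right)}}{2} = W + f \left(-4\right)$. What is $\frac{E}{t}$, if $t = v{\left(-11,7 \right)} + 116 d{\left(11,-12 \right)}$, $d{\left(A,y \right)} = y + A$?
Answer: $\frac{12300}{97} \approx 126.8$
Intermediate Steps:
$d{\left(A,y \right)} = A + y$
$v{\left(W,f \right)} = - 8 f + 2 W$ ($v{\left(W,f \right)} = 2 \left(W + f \left(-4\right)\right) = 2 \left(W - 4 f\right) = - 8 f + 2 W$)
$E = -24600$ ($E = 30 \left(-820\right) = -24600$)
$t = -194$ ($t = \left(\left(-8\right) 7 + 2 \left(-11\right)\right) + 116 \left(11 - 12\right) = \left(-56 - 22\right) + 116 \left(-1\right) = -78 - 116 = -194$)
$\frac{E}{t} = - \frac{24600}{-194} = \left(-24600\right) \left(- \frac{1}{194}\right) = \frac{12300}{97}$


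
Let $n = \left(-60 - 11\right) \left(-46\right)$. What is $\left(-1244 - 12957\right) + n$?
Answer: $-10935$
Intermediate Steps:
$n = 3266$ ($n = \left(-71\right) \left(-46\right) = 3266$)
$\left(-1244 - 12957\right) + n = \left(-1244 - 12957\right) + 3266 = -14201 + 3266 = -10935$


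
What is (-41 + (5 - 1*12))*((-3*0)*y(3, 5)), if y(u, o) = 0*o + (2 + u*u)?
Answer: 0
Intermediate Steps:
y(u, o) = 2 + u² (y(u, o) = 0 + (2 + u²) = 2 + u²)
(-41 + (5 - 1*12))*((-3*0)*y(3, 5)) = (-41 + (5 - 1*12))*((-3*0)*(2 + 3²)) = (-41 + (5 - 12))*(0*(2 + 9)) = (-41 - 7)*(0*11) = -48*0 = 0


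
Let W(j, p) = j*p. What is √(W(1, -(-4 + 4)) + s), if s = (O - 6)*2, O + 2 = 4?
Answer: 2*I*√2 ≈ 2.8284*I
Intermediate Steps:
O = 2 (O = -2 + 4 = 2)
s = -8 (s = (2 - 6)*2 = -4*2 = -8)
√(W(1, -(-4 + 4)) + s) = √(1*(-(-4 + 4)) - 8) = √(1*(-1*0) - 8) = √(1*0 - 8) = √(0 - 8) = √(-8) = 2*I*√2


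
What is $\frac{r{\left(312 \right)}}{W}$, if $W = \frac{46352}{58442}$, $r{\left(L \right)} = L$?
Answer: $\frac{1139619}{2897} \approx 393.38$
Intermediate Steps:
$W = \frac{23176}{29221}$ ($W = 46352 \cdot \frac{1}{58442} = \frac{23176}{29221} \approx 0.79313$)
$\frac{r{\left(312 \right)}}{W} = \frac{312}{\frac{23176}{29221}} = 312 \cdot \frac{29221}{23176} = \frac{1139619}{2897}$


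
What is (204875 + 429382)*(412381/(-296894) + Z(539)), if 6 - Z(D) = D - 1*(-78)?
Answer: -8870553251235/22838 ≈ -3.8841e+8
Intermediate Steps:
Z(D) = -72 - D (Z(D) = 6 - (D - 1*(-78)) = 6 - (D + 78) = 6 - (78 + D) = 6 + (-78 - D) = -72 - D)
(204875 + 429382)*(412381/(-296894) + Z(539)) = (204875 + 429382)*(412381/(-296894) + (-72 - 1*539)) = 634257*(412381*(-1/296894) + (-72 - 539)) = 634257*(-412381/296894 - 611) = 634257*(-181814615/296894) = -8870553251235/22838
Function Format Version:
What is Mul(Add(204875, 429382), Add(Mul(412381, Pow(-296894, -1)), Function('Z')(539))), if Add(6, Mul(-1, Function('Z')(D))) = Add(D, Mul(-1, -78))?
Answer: Rational(-8870553251235, 22838) ≈ -3.8841e+8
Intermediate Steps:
Function('Z')(D) = Add(-72, Mul(-1, D)) (Function('Z')(D) = Add(6, Mul(-1, Add(D, Mul(-1, -78)))) = Add(6, Mul(-1, Add(D, 78))) = Add(6, Mul(-1, Add(78, D))) = Add(6, Add(-78, Mul(-1, D))) = Add(-72, Mul(-1, D)))
Mul(Add(204875, 429382), Add(Mul(412381, Pow(-296894, -1)), Function('Z')(539))) = Mul(Add(204875, 429382), Add(Mul(412381, Pow(-296894, -1)), Add(-72, Mul(-1, 539)))) = Mul(634257, Add(Mul(412381, Rational(-1, 296894)), Add(-72, -539))) = Mul(634257, Add(Rational(-412381, 296894), -611)) = Mul(634257, Rational(-181814615, 296894)) = Rational(-8870553251235, 22838)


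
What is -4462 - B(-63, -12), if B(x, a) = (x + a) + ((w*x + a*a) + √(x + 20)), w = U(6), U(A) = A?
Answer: -4153 - I*√43 ≈ -4153.0 - 6.5574*I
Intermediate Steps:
w = 6
B(x, a) = a + a² + √(20 + x) + 7*x (B(x, a) = (x + a) + ((6*x + a*a) + √(x + 20)) = (a + x) + ((6*x + a²) + √(20 + x)) = (a + x) + ((a² + 6*x) + √(20 + x)) = (a + x) + (a² + √(20 + x) + 6*x) = a + a² + √(20 + x) + 7*x)
-4462 - B(-63, -12) = -4462 - (-12 + (-12)² + √(20 - 63) + 7*(-63)) = -4462 - (-12 + 144 + √(-43) - 441) = -4462 - (-12 + 144 + I*√43 - 441) = -4462 - (-309 + I*√43) = -4462 + (309 - I*√43) = -4153 - I*√43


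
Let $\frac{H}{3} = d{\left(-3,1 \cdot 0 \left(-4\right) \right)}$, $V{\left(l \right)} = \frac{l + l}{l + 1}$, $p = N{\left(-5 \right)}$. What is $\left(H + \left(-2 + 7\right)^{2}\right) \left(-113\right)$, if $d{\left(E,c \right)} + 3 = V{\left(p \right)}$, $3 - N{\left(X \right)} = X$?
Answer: $- \frac{7232}{3} \approx -2410.7$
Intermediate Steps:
$N{\left(X \right)} = 3 - X$
$p = 8$ ($p = 3 - -5 = 3 + 5 = 8$)
$V{\left(l \right)} = \frac{2 l}{1 + l}$
$d{\left(E,c \right)} = - \frac{11}{9}$ ($d{\left(E,c \right)} = -3 + 2 \cdot 8 \frac{1}{1 + 8} = -3 + 2 \cdot 8 \cdot \frac{1}{9} = -3 + \frac{16}{9} = - \frac{11}{9}$)
$H = - \frac{11}{3}$ ($H = 3 \left(- \frac{11}{9}\right) = - \frac{11}{3} \approx -3.6667$)
$\left(H + \left(-2 + 7\right)^{2}\right) \left(-113\right) = \left(- \frac{11}{3} + \left(-2 + 7\right)^{2}\right) \left(-113\right) = \left(- \frac{11}{3} + 5^{2}\right) \left(-113\right) = \left(- \frac{11}{3} + 25\right) \left(-113\right) = \frac{64}{3} \left(-113\right) = - \frac{7232}{3}$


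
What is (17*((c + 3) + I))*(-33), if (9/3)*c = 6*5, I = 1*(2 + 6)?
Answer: -11781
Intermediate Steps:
I = 8 (I = 1*8 = 8)
c = 10 (c = (6*5)/3 = (⅓)*30 = 10)
(17*((c + 3) + I))*(-33) = (17*((10 + 3) + 8))*(-33) = (17*(13 + 8))*(-33) = (17*21)*(-33) = 357*(-33) = -11781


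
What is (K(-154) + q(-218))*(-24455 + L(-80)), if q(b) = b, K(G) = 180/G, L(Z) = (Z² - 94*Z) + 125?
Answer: 175679160/77 ≈ 2.2815e+6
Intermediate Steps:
L(Z) = 125 + Z² - 94*Z
(K(-154) + q(-218))*(-24455 + L(-80)) = (180/(-154) - 218)*(-24455 + (125 + (-80)² - 94*(-80))) = (180*(-1/154) - 218)*(-24455 + (125 + 6400 + 7520)) = (-90/77 - 218)*(-24455 + 14045) = -16876/77*(-10410) = 175679160/77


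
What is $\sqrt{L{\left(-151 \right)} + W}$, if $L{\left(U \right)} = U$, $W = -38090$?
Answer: $3 i \sqrt{4249} \approx 195.55 i$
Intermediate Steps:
$\sqrt{L{\left(-151 \right)} + W} = \sqrt{-151 - 38090} = \sqrt{-38241} = 3 i \sqrt{4249}$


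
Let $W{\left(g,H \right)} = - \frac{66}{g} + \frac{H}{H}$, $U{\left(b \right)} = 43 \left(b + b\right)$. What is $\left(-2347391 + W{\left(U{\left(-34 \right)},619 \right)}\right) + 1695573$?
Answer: $- \frac{952956421}{1462} \approx -6.5182 \cdot 10^{5}$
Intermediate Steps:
$U{\left(b \right)} = 86 b$ ($U{\left(b \right)} = 43 \cdot 2 b = 86 b$)
$W{\left(g,H \right)} = 1 - \frac{66}{g}$ ($W{\left(g,H \right)} = - \frac{66}{g} + 1 = 1 - \frac{66}{g}$)
$\left(-2347391 + W{\left(U{\left(-34 \right)},619 \right)}\right) + 1695573 = \left(-2347391 + \frac{-66 + 86 \left(-34\right)}{86 \left(-34\right)}\right) + 1695573 = \left(-2347391 + \frac{-66 - 2924}{-2924}\right) + 1695573 = \left(-2347391 - - \frac{1495}{1462}\right) + 1695573 = \left(-2347391 + \frac{1495}{1462}\right) + 1695573 = - \frac{3431884147}{1462} + 1695573 = - \frac{952956421}{1462}$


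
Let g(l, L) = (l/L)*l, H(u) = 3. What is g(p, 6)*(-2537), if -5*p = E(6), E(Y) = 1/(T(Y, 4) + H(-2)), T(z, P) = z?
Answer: -2537/12150 ≈ -0.20881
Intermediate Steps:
E(Y) = 1/(3 + Y) (E(Y) = 1/(Y + 3) = 1/(3 + Y))
p = -1/45 (p = -1/(5*(3 + 6)) = -⅕/9 = -⅕*⅑ = -1/45 ≈ -0.022222)
g(l, L) = l²/L
g(p, 6)*(-2537) = ((-1/45)²/6)*(-2537) = ((⅙)*(1/2025))*(-2537) = (1/12150)*(-2537) = -2537/12150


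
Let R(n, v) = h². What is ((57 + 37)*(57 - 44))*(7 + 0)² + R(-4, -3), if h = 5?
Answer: 59903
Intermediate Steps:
R(n, v) = 25 (R(n, v) = 5² = 25)
((57 + 37)*(57 - 44))*(7 + 0)² + R(-4, -3) = ((57 + 37)*(57 - 44))*(7 + 0)² + 25 = (94*13)*7² + 25 = 1222*49 + 25 = 59878 + 25 = 59903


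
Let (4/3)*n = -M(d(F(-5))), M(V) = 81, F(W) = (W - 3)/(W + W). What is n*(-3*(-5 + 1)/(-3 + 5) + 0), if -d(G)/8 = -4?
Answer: -729/2 ≈ -364.50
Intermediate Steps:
F(W) = (-3 + W)/(2*W) (F(W) = (-3 + W)/((2*W)) = (-3 + W)*(1/(2*W)) = (-3 + W)/(2*W))
d(G) = 32 (d(G) = -8*(-4) = 32)
n = -243/4 (n = 3*(-1*81)/4 = (¾)*(-81) = -243/4 ≈ -60.750)
n*(-3*(-5 + 1)/(-3 + 5) + 0) = -243*(-3*(-5 + 1)/(-3 + 5) + 0)/4 = -243*(-(-12)/2 + 0)/4 = -243*(-3*(-2) + 0)/4 = -243*(6 + 0)/4 = -243/4*6 = -729/2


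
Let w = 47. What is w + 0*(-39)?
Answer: 47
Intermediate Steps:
w + 0*(-39) = 47 + 0*(-39) = 47 + 0 = 47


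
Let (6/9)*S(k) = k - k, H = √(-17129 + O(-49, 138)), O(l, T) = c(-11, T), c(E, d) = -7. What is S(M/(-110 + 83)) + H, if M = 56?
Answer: 12*I*√119 ≈ 130.9*I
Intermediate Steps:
O(l, T) = -7
H = 12*I*√119 (H = √(-17129 - 7) = √(-17136) = 12*I*√119 ≈ 130.9*I)
S(k) = 0 (S(k) = 3*(k - k)/2 = (3/2)*0 = 0)
S(M/(-110 + 83)) + H = 0 + 12*I*√119 = 12*I*√119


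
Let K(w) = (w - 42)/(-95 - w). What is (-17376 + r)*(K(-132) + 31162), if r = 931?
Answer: -18958124900/37 ≈ -5.1238e+8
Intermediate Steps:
K(w) = (-42 + w)/(-95 - w)
(-17376 + r)*(K(-132) + 31162) = (-17376 + 931)*((42 - 1*(-132))/(95 - 132) + 31162) = -16445*((42 + 132)/(-37) + 31162) = -16445*(-1/37*174 + 31162) = -16445*(-174/37 + 31162) = -16445*1152820/37 = -18958124900/37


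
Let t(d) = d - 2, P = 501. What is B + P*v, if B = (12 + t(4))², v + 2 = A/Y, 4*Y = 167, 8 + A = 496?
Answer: 5050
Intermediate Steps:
t(d) = -2 + d
A = 488 (A = -8 + 496 = 488)
Y = 167/4 (Y = (¼)*167 = 167/4 ≈ 41.750)
v = 1618/167 (v = -2 + 488/(167/4) = -2 + 488*(4/167) = -2 + 1952/167 = 1618/167 ≈ 9.6886)
B = 196 (B = (12 + (-2 + 4))² = (12 + 2)² = 14² = 196)
B + P*v = 196 + 501*(1618/167) = 196 + 4854 = 5050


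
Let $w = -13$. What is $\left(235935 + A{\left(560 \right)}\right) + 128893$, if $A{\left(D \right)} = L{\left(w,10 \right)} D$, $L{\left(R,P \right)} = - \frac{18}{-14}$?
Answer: $365548$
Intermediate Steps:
$L{\left(R,P \right)} = \frac{9}{7}$ ($L{\left(R,P \right)} = \left(-18\right) \left(- \frac{1}{14}\right) = \frac{9}{7}$)
$A{\left(D \right)} = \frac{9 D}{7}$
$\left(235935 + A{\left(560 \right)}\right) + 128893 = \left(235935 + \frac{9}{7} \cdot 560\right) + 128893 = \left(235935 + 720\right) + 128893 = 236655 + 128893 = 365548$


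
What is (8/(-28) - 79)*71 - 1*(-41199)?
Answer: 248988/7 ≈ 35570.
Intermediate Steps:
(8/(-28) - 79)*71 - 1*(-41199) = (8*(-1/28) - 79)*71 + 41199 = (-2/7 - 79)*71 + 41199 = -555/7*71 + 41199 = -39405/7 + 41199 = 248988/7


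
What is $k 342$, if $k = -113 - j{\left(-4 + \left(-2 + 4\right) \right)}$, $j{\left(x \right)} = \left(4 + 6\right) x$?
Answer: $-31806$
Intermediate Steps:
$j{\left(x \right)} = 10 x$
$k = -93$ ($k = -113 - 10 \left(-4 + \left(-2 + 4\right)\right) = -113 - 10 \left(-4 + 2\right) = -113 - 10 \left(-2\right) = -113 - -20 = -113 + 20 = -93$)
$k 342 = \left(-93\right) 342 = -31806$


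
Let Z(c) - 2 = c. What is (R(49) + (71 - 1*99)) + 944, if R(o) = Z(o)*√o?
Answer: 1273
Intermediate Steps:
Z(c) = 2 + c
R(o) = √o*(2 + o) (R(o) = (2 + o)*√o = √o*(2 + o))
(R(49) + (71 - 1*99)) + 944 = (√49*(2 + 49) + (71 - 1*99)) + 944 = (7*51 + (71 - 99)) + 944 = (357 - 28) + 944 = 329 + 944 = 1273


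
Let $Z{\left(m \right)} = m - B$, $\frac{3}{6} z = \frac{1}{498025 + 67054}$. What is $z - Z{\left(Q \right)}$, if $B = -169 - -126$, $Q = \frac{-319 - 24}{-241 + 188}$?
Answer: $- \frac{1481637032}{29949187} \approx -49.472$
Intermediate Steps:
$Q = \frac{343}{53}$ ($Q = - \frac{343}{-53} = \left(-343\right) \left(- \frac{1}{53}\right) = \frac{343}{53} \approx 6.4717$)
$z = \frac{2}{565079}$ ($z = \frac{2}{498025 + 67054} = \frac{2}{565079} \approx 3.5393 \cdot 10^{-6}$)
$B = -43$ ($B = -169 + 126 = -43$)
$Z{\left(m \right)} = 43 + m$ ($Z{\left(m \right)} = m - -43 = m + 43 = 43 + m$)
$z - Z{\left(Q \right)} = \frac{2}{565079} - \left(43 + \frac{343}{53}\right) = \frac{2}{565079} - \frac{2622}{53} = - \frac{1481637032}{29949187}$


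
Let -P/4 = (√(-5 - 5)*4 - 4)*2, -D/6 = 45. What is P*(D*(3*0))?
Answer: 0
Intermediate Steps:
D = -270 (D = -6*45 = -270)
P = 32 - 32*I*√10 (P = -4*(√(-5 - 5)*4 - 4)*2 = -4*(√(-10)*4 - 4)*2 = -4*((I*√10)*4 - 4)*2 = -4*(4*I*√10 - 4)*2 = -4*(-4 + 4*I*√10)*2 = -4*(-8 + 8*I*√10) = 32 - 32*I*√10 ≈ 32.0 - 101.19*I)
P*(D*(3*0)) = (32 - 32*I*√10)*(-810*0) = (32 - 32*I*√10)*(-270*0) = (32 - 32*I*√10)*0 = 0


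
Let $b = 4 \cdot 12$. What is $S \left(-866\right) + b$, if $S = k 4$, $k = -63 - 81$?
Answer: $498864$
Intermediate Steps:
$k = -144$
$b = 48$
$S = -576$ ($S = \left(-144\right) 4 = -576$)
$S \left(-866\right) + b = \left(-576\right) \left(-866\right) + 48 = 498816 + 48 = 498864$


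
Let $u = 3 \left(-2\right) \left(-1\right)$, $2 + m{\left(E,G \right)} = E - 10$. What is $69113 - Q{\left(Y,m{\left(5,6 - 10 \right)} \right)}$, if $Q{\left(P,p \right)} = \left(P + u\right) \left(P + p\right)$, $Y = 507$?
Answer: $-187387$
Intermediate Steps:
$m{\left(E,G \right)} = -12 + E$ ($m{\left(E,G \right)} = -2 + \left(E - 10\right) = -2 + \left(-10 + E\right) = -12 + E$)
$u = 6$ ($u = \left(-6\right) \left(-1\right) = 6$)
$Q{\left(P,p \right)} = \left(6 + P\right) \left(P + p\right)$ ($Q{\left(P,p \right)} = \left(P + 6\right) \left(P + p\right) = \left(6 + P\right) \left(P + p\right)$)
$69113 - Q{\left(Y,m{\left(5,6 - 10 \right)} \right)} = 69113 - \left(507^{2} + 6 \cdot 507 + 6 \left(-12 + 5\right) + 507 \left(-12 + 5\right)\right) = 69113 - \left(257049 + 3042 + 6 \left(-7\right) + 507 \left(-7\right)\right) = 69113 - \left(257049 + 3042 - 42 - 3549\right) = 69113 - 256500 = -187387$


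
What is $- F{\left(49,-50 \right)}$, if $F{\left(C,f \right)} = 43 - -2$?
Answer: $-45$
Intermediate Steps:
$F{\left(C,f \right)} = 45$ ($F{\left(C,f \right)} = 43 + 2 = 45$)
$- F{\left(49,-50 \right)} = \left(-1\right) 45 = -45$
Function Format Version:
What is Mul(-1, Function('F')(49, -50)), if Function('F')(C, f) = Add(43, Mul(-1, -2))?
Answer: -45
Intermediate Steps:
Function('F')(C, f) = 45 (Function('F')(C, f) = Add(43, 2) = 45)
Mul(-1, Function('F')(49, -50)) = Mul(-1, 45) = -45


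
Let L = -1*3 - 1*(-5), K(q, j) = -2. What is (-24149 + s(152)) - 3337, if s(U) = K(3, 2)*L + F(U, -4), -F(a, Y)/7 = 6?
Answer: -27532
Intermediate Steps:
F(a, Y) = -42 (F(a, Y) = -7*6 = -42)
L = 2 (L = -3 + 5 = 2)
s(U) = -46 (s(U) = -2*2 - 42 = -4 - 42 = -46)
(-24149 + s(152)) - 3337 = (-24149 - 46) - 3337 = -24195 - 3337 = -27532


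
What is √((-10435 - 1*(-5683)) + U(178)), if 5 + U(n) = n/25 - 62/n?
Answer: 3*I*√104518218/445 ≈ 68.922*I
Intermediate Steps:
U(n) = -5 - 62/n + n/25 (U(n) = -5 + (n/25 - 62/n) = -5 + (-62/n + n/25) = -5 - 62/n + n/25)
√((-10435 - 1*(-5683)) + U(178)) = √((-10435 - 1*(-5683)) + (-5 - 62/178 + (1/25)*178)) = √((-10435 + 5683) + (-5 - 62*1/178 + 178/25)) = √(-4752 + (-5 - 31/89 + 178/25)) = √(-4752 + 3942/2225) = √(-10569258/2225) = 3*I*√104518218/445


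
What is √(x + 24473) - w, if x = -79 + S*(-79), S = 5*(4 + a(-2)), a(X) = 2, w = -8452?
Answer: 8452 + 2*√5506 ≈ 8600.4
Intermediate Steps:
S = 30 (S = 5*(4 + 2) = 5*6 = 30)
x = -2449 (x = -79 + 30*(-79) = -79 - 2370 = -2449)
√(x + 24473) - w = √(-2449 + 24473) - 1*(-8452) = √22024 + 8452 = 2*√5506 + 8452 = 8452 + 2*√5506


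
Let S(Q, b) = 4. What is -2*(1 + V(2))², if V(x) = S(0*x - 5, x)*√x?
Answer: -66 - 16*√2 ≈ -88.627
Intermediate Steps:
V(x) = 4*√x
-2*(1 + V(2))² = -2*(1 + 4*√2)²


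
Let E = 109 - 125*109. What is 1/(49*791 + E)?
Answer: 1/25243 ≈ 3.9615e-5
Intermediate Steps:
E = -13516 (E = 109 - 13625 = -13516)
1/(49*791 + E) = 1/(49*791 - 13516) = 1/(38759 - 13516) = 1/25243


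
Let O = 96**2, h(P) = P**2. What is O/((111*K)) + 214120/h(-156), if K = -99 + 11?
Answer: 9725227/1238094 ≈ 7.8550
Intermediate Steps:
K = -88
O = 9216
O/((111*K)) + 214120/h(-156) = 9216/((111*(-88))) + 214120/((-156)**2) = 9216/(-9768) + 214120/24336 = 9216*(-1/9768) + 214120*(1/24336) = -384/407 + 26765/3042 = 9725227/1238094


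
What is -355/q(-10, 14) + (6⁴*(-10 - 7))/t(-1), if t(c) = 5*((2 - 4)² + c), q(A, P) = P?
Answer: -104591/70 ≈ -1494.2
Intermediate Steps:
t(c) = 20 + 5*c (t(c) = 5*((-2)² + c) = 5*(4 + c) = 20 + 5*c)
-355/q(-10, 14) + (6⁴*(-10 - 7))/t(-1) = -355/14 + (6⁴*(-10 - 7))/(20 + 5*(-1)) = -355*1/14 + (1296*(-17))/(20 - 5) = -355/14 - 22032/15 = -355/14 - 22032*1/15 = -355/14 - 7344/5 = -104591/70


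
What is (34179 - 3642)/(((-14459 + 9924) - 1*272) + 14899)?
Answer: 351/116 ≈ 3.0259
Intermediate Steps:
(34179 - 3642)/(((-14459 + 9924) - 1*272) + 14899) = 30537/((-4535 - 272) + 14899) = 30537/(-4807 + 14899) = 30537/10092 = 30537*(1/10092) = 351/116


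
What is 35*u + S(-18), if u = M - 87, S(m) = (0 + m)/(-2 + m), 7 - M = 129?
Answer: -73141/10 ≈ -7314.1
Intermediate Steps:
M = -122 (M = 7 - 1*129 = 7 - 129 = -122)
S(m) = m/(-2 + m)
u = -209 (u = -122 - 87 = -209)
35*u + S(-18) = 35*(-209) - 18/(-2 - 18) = -7315 - 18/(-20) = -7315 - 18*(-1/20) = -7315 + 9/10 = -73141/10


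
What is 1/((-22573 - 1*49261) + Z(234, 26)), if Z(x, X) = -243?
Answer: -1/72077 ≈ -1.3874e-5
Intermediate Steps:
1/((-22573 - 1*49261) + Z(234, 26)) = 1/((-22573 - 1*49261) - 243) = 1/((-22573 - 49261) - 243) = 1/(-71834 - 243) = 1/(-72077) = -1/72077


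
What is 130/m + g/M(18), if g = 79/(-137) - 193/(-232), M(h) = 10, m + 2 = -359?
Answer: -38390407/114740240 ≈ -0.33459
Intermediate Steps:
m = -361 (m = -2 - 359 = -361)
g = 8113/31784 (g = 79*(-1/137) - 193*(-1/232) = -79/137 + 193/232 = 8113/31784 ≈ 0.25525)
130/m + g/M(18) = 130/(-361) + (8113/31784)/10 = 130*(-1/361) + (8113/31784)*(1/10) = -130/361 + 8113/317840 = -38390407/114740240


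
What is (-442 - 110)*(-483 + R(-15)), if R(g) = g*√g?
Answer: 266616 + 8280*I*√15 ≈ 2.6662e+5 + 32068.0*I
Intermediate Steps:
R(g) = g^(3/2)
(-442 - 110)*(-483 + R(-15)) = (-442 - 110)*(-483 + (-15)^(3/2)) = -552*(-483 - 15*I*√15) = 266616 + 8280*I*√15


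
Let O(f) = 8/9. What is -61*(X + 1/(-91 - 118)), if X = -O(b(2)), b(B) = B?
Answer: 102541/1881 ≈ 54.514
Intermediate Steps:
O(f) = 8/9 (O(f) = 8*(1/9) = 8/9)
X = -8/9 (X = -1*8/9 = -8/9 ≈ -0.88889)
-61*(X + 1/(-91 - 118)) = -61*(-8/9 + 1/(-91 - 118)) = -61*(-8/9 + 1/(-209)) = -61*(-8/9 - 1/209) = -61*(-1681/1881) = 102541/1881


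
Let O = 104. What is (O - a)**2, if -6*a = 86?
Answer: 126025/9 ≈ 14003.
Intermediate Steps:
a = -43/3 (a = -1/6*86 = -43/3 ≈ -14.333)
(O - a)**2 = (104 - 1*(-43/3))**2 = (104 + 43/3)**2 = (355/3)**2 = 126025/9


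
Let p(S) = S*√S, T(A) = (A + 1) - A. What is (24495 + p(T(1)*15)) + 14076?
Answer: 38571 + 15*√15 ≈ 38629.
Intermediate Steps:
T(A) = 1 (T(A) = (1 + A) - A = 1)
p(S) = S^(3/2)
(24495 + p(T(1)*15)) + 14076 = (24495 + (1*15)^(3/2)) + 14076 = (24495 + 15^(3/2)) + 14076 = (24495 + 15*√15) + 14076 = 38571 + 15*√15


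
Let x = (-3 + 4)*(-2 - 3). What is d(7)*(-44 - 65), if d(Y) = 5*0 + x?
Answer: 545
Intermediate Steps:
x = -5 (x = 1*(-5) = -5)
d(Y) = -5 (d(Y) = 5*0 - 5 = 0 - 5 = -5)
d(7)*(-44 - 65) = -5*(-44 - 65) = -5*(-109) = 545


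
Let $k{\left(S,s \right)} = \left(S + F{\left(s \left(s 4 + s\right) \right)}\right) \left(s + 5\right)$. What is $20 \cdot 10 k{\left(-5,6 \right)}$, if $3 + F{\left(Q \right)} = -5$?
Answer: $-28600$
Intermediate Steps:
$F{\left(Q \right)} = -8$ ($F{\left(Q \right)} = -3 - 5 = -8$)
$k{\left(S,s \right)} = \left(-8 + S\right) \left(5 + s\right)$ ($k{\left(S,s \right)} = \left(S - 8\right) \left(s + 5\right) = \left(-8 + S\right) \left(5 + s\right)$)
$20 \cdot 10 k{\left(-5,6 \right)} = 20 \cdot 10 \left(-40 - 48 + 5 \left(-5\right) - 30\right) = 200 \left(-40 - 48 - 25 - 30\right) = 200 \left(-143\right) = -28600$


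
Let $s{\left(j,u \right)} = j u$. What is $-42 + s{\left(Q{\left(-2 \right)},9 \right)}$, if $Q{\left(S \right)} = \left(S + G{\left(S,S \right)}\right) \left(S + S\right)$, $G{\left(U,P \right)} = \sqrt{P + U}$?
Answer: $30 - 72 i \approx 30.0 - 72.0 i$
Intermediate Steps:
$Q{\left(S \right)} = 2 S \left(S + \sqrt{2} \sqrt{S}\right)$ ($Q{\left(S \right)} = \left(S + \sqrt{S + S}\right) \left(S + S\right) = \left(S + \sqrt{2 S}\right) 2 S = \left(S + \sqrt{2} \sqrt{S}\right) 2 S = 2 S \left(S + \sqrt{2} \sqrt{S}\right)$)
$-42 + s{\left(Q{\left(-2 \right)},9 \right)} = -42 + 2 \left(-2\right) \left(-2 + \sqrt{2} \sqrt{-2}\right) 9 = -42 + 2 \left(-2\right) \left(-2 + \sqrt{2} i \sqrt{2}\right) 9 = -42 + 2 \left(-2\right) \left(-2 + 2 i\right) 9 = -42 + \left(8 - 8 i\right) 9 = -42 + \left(72 - 72 i\right) = 30 - 72 i$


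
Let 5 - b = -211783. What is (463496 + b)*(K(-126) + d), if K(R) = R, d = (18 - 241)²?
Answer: 33496112252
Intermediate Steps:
d = 49729 (d = (-223)² = 49729)
b = 211788 (b = 5 - 1*(-211783) = 5 + 211783 = 211788)
(463496 + b)*(K(-126) + d) = (463496 + 211788)*(-126 + 49729) = 675284*49603 = 33496112252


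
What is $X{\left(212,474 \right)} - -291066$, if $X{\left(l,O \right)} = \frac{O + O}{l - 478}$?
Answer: $\frac{38711304}{133} \approx 2.9106 \cdot 10^{5}$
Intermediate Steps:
$X{\left(l,O \right)} = \frac{2 O}{-478 + l}$
$X{\left(212,474 \right)} - -291066 = 2 \cdot 474 \frac{1}{-478 + 212} - -291066 = 2 \cdot 474 \frac{1}{-266} + 291066 = 2 \cdot 474 \left(- \frac{1}{266}\right) + 291066 = - \frac{474}{133} + 291066 = \frac{38711304}{133}$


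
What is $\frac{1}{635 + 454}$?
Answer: $\frac{1}{1089} \approx 0.00091827$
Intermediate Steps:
$\frac{1}{635 + 454} = \frac{1}{1089}$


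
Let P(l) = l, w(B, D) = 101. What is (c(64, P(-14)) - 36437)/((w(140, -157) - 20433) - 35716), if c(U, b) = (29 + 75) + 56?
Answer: 36277/56048 ≈ 0.64725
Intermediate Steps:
c(U, b) = 160 (c(U, b) = 104 + 56 = 160)
(c(64, P(-14)) - 36437)/((w(140, -157) - 20433) - 35716) = (160 - 36437)/((101 - 20433) - 35716) = -36277/(-20332 - 35716) = -36277/(-56048) = -36277*(-1/56048) = 36277/56048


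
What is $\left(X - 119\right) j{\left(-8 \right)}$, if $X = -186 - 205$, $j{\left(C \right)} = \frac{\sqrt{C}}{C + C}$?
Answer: $\frac{255 i \sqrt{2}}{4} \approx 90.156 i$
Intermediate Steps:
$j{\left(C \right)} = \frac{1}{2 \sqrt{C}}$ ($j{\left(C \right)} = \frac{\sqrt{C}}{2 C} = \frac{1}{2 C} \sqrt{C} = \frac{1}{2 \sqrt{C}}$)
$X = -391$
$\left(X - 119\right) j{\left(-8 \right)} = \left(-391 - 119\right) \frac{1}{2 \cdot 2 i \sqrt{2}} = \left(-391 - 119\right) \frac{\left(- \frac{1}{4}\right) i \sqrt{2}}{2} = - 510 \left(- \frac{i \sqrt{2}}{8}\right) = \frac{255 i \sqrt{2}}{4}$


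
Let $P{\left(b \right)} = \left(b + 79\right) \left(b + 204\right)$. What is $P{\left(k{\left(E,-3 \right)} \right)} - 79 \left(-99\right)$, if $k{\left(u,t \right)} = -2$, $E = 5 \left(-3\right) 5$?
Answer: $23375$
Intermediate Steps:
$E = -75$ ($E = \left(-15\right) 5 = -75$)
$P{\left(b \right)} = \left(79 + b\right) \left(204 + b\right)$
$P{\left(k{\left(E,-3 \right)} \right)} - 79 \left(-99\right) = \left(16116 + \left(-2\right)^{2} + 283 \left(-2\right)\right) - 79 \left(-99\right) = \left(16116 + 4 - 566\right) - -7821 = 15554 + 7821 = 23375$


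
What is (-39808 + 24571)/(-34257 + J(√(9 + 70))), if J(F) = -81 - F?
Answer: 523208106/1179098165 - 15237*√79/1179098165 ≈ 0.44362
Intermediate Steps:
(-39808 + 24571)/(-34257 + J(√(9 + 70))) = (-39808 + 24571)/(-34257 + (-81 - √(9 + 70))) = -15237/(-34257 + (-81 - √79)) = -15237/(-34338 - √79)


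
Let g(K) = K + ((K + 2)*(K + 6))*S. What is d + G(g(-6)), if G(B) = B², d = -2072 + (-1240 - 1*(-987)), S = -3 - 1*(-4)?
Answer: -2289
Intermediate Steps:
S = 1 (S = -3 + 4 = 1)
g(K) = K + (2 + K)*(6 + K) (g(K) = K + ((K + 2)*(K + 6))*1 = K + ((2 + K)*(6 + K))*1 = K + (2 + K)*(6 + K))
d = -2325 (d = -2072 + (-1240 + 987) = -2072 - 253 = -2325)
d + G(g(-6)) = -2325 + (12 + (-6)² + 9*(-6))² = -2325 + (12 + 36 - 54)² = -2325 + (-6)² = -2325 + 36 = -2289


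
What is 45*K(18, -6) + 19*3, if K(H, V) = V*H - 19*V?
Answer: 327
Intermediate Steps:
K(H, V) = -19*V + H*V (K(H, V) = H*V - 19*V = -19*V + H*V)
45*K(18, -6) + 19*3 = 45*(-6*(-19 + 18)) + 19*3 = 45*(-6*(-1)) + 57 = 45*6 + 57 = 270 + 57 = 327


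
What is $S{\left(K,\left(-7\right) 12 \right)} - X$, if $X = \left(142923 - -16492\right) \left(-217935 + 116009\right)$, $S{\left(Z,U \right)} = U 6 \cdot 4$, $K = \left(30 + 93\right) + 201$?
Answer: $16248531274$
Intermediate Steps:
$K = 324$ ($K = 123 + 201 = 324$)
$S{\left(Z,U \right)} = 24 U$ ($S{\left(Z,U \right)} = 6 U 4 = 24 U$)
$X = -16248533290$ ($X = \left(142923 + 16492\right) \left(-101926\right) = 159415 \left(-101926\right) = -16248533290$)
$S{\left(K,\left(-7\right) 12 \right)} - X = 24 \left(\left(-7\right) 12\right) - -16248533290 = 24 \left(-84\right) + 16248533290 = -2016 + 16248533290 = 16248531274$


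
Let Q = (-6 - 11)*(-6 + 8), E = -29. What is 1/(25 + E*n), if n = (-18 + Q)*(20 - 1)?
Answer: 1/28677 ≈ 3.4871e-5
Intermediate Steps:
Q = -34 (Q = -17*2 = -34)
n = -988 (n = (-18 - 34)*(20 - 1) = -52*19 = -988)
1/(25 + E*n) = 1/(25 - 29*(-988)) = 1/(25 + 28652) = 1/28677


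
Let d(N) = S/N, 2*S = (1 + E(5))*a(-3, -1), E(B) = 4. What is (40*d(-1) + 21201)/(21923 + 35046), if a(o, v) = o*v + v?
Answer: 21001/56969 ≈ 0.36864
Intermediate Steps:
a(o, v) = v + o*v
S = 5 (S = ((1 + 4)*(-(1 - 3)))/2 = (5*(-1*(-2)))/2 = (5*2)/2 = (1/2)*10 = 5)
d(N) = 5/N
(40*d(-1) + 21201)/(21923 + 35046) = (40*(5/(-1)) + 21201)/(21923 + 35046) = (40*(5*(-1)) + 21201)/56969 = (40*(-5) + 21201)*(1/56969) = (-200 + 21201)*(1/56969) = 21001*(1/56969) = 21001/56969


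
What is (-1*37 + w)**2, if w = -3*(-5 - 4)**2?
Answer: 78400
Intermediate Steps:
w = -243 (w = -3*(-9)**2 = -3*81 = -243)
(-1*37 + w)**2 = (-1*37 - 243)**2 = (-37 - 243)**2 = (-280)**2 = 78400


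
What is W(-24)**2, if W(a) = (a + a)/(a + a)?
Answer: 1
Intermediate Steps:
W(a) = 1 (W(a) = (2*a)/((2*a)) = (2*a)*(1/(2*a)) = 1)
W(-24)**2 = 1**2 = 1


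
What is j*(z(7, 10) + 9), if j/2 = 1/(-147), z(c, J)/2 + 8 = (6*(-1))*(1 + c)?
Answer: 206/147 ≈ 1.4014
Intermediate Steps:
z(c, J) = -28 - 12*c (z(c, J) = -16 + 2*((6*(-1))*(1 + c)) = -16 + 2*(-6*(1 + c)) = -16 + 2*(-6 - 6*c) = -16 + (-12 - 12*c) = -28 - 12*c)
j = -2/147 (j = 2/(-147) = 2*(-1/147) = -2/147 ≈ -0.013605)
j*(z(7, 10) + 9) = -2*((-28 - 12*7) + 9)/147 = -2*((-28 - 84) + 9)/147 = -2*(-112 + 9)/147 = -2/147*(-103) = 206/147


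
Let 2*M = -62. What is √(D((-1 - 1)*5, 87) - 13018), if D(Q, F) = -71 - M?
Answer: I*√13058 ≈ 114.27*I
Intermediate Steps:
M = -31 (M = (½)*(-62) = -31)
D(Q, F) = -40 (D(Q, F) = -71 - 1*(-31) = -71 + 31 = -40)
√(D((-1 - 1)*5, 87) - 13018) = √(-40 - 13018) = √(-13058) = I*√13058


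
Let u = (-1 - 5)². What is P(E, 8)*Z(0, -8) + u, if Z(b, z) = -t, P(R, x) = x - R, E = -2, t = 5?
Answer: -14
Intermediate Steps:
Z(b, z) = -5 (Z(b, z) = -1*5 = -5)
u = 36 (u = (-6)² = 36)
P(E, 8)*Z(0, -8) + u = (8 - 1*(-2))*(-5) + 36 = (8 + 2)*(-5) + 36 = 10*(-5) + 36 = -50 + 36 = -14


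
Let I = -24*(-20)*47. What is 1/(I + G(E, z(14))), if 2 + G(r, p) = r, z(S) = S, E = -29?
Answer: 1/22529 ≈ 4.4387e-5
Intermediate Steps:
G(r, p) = -2 + r
I = 22560 (I = 480*47 = 22560)
1/(I + G(E, z(14))) = 1/(22560 + (-2 - 29)) = 1/(22560 - 31) = 1/22529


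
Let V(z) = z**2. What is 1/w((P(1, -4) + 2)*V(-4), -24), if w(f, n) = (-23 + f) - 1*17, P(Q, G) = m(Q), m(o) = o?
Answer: 1/8 ≈ 0.12500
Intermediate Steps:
P(Q, G) = Q
w(f, n) = -40 + f (w(f, n) = (-23 + f) - 17 = -40 + f)
1/w((P(1, -4) + 2)*V(-4), -24) = 1/(-40 + (1 + 2)*(-4)**2) = 1/(-40 + 3*16) = 1/(-40 + 48) = 1/8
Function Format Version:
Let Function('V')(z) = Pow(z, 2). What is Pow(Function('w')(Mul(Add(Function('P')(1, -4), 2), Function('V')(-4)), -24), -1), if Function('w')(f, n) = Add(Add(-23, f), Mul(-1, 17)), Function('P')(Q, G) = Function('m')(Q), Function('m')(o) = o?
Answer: Rational(1, 8) ≈ 0.12500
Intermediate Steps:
Function('P')(Q, G) = Q
Function('w')(f, n) = Add(-40, f) (Function('w')(f, n) = Add(Add(-23, f), -17) = Add(-40, f))
Pow(Function('w')(Mul(Add(Function('P')(1, -4), 2), Function('V')(-4)), -24), -1) = Pow(Add(-40, Mul(Add(1, 2), Pow(-4, 2))), -1) = Pow(Add(-40, Mul(3, 16)), -1) = Pow(Add(-40, 48), -1) = Pow(8, -1) = Rational(1, 8)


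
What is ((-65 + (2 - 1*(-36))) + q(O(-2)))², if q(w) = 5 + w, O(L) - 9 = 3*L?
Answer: 361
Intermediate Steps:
O(L) = 9 + 3*L
((-65 + (2 - 1*(-36))) + q(O(-2)))² = ((-65 + (2 - 1*(-36))) + (5 + (9 + 3*(-2))))² = ((-65 + (2 + 36)) + (5 + (9 - 6)))² = ((-65 + 38) + (5 + 3))² = (-27 + 8)² = (-19)² = 361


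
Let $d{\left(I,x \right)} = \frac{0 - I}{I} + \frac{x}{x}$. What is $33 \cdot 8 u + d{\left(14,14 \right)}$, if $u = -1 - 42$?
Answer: $-11352$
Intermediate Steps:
$d{\left(I,x \right)} = 0$ ($d{\left(I,x \right)} = \frac{\left(-1\right) I}{I} + 1 = -1 + 1 = 0$)
$u = -43$ ($u = -1 - 42 = -43$)
$33 \cdot 8 u + d{\left(14,14 \right)} = 33 \cdot 8 \left(-43\right) + 0 = 264 \left(-43\right) + 0 = -11352 + 0 = -11352$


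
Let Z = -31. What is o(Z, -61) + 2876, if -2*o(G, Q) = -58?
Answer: 2905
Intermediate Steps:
o(G, Q) = 29 (o(G, Q) = -½*(-58) = 29)
o(Z, -61) + 2876 = 29 + 2876 = 2905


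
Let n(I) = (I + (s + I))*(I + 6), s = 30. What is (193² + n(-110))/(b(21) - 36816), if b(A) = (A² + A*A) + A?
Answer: -19003/11971 ≈ -1.5874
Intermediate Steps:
n(I) = (6 + I)*(30 + 2*I) (n(I) = (I + (30 + I))*(I + 6) = (30 + 2*I)*(6 + I) = (6 + I)*(30 + 2*I))
b(A) = A + 2*A² (b(A) = (A² + A²) + A = 2*A² + A = A + 2*A²)
(193² + n(-110))/(b(21) - 36816) = (193² + (180 + 2*(-110)² + 42*(-110)))/(21*(1 + 2*21) - 36816) = (37249 + (180 + 2*12100 - 4620))/(21*(1 + 42) - 36816) = (37249 + (180 + 24200 - 4620))/(21*43 - 36816) = (37249 + 19760)/(903 - 36816) = 57009/(-35913) = 57009*(-1/35913) = -19003/11971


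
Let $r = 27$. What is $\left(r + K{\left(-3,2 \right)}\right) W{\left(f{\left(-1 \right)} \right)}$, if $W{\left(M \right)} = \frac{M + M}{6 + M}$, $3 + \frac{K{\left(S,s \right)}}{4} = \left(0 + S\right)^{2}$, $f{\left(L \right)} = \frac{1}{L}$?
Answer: $- \frac{102}{5} \approx -20.4$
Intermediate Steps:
$K{\left(S,s \right)} = -12 + 4 S^{2}$ ($K{\left(S,s \right)} = -12 + 4 \left(0 + S\right)^{2} = -12 + 4 S^{2}$)
$W{\left(M \right)} = \frac{2 M}{6 + M}$
$\left(r + K{\left(-3,2 \right)}\right) W{\left(f{\left(-1 \right)} \right)} = \left(27 - \left(12 - 4 \left(-3\right)^{2}\right)\right) \frac{2}{\left(-1\right) \left(6 + \frac{1}{-1}\right)} = \left(27 + \left(-12 + 4 \cdot 9\right)\right) 2 \left(-1\right) \frac{1}{6 - 1} = \left(27 + \left(-12 + 36\right)\right) 2 \left(-1\right) \frac{1}{5} = \left(27 + 24\right) 2 \left(-1\right) \frac{1}{5} = 51 \left(- \frac{2}{5}\right) = - \frac{102}{5}$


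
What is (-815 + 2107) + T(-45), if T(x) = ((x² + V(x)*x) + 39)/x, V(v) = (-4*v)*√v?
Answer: 18692/15 + 540*I*√5 ≈ 1246.1 + 1207.5*I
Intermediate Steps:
V(v) = -4*v^(3/2)
T(x) = (39 + x² - 4*x^(5/2))/x (T(x) = ((x² + (-4*x^(3/2))*x) + 39)/x = ((x² - 4*x^(5/2)) + 39)/x = (39 + x² - 4*x^(5/2))/x)
(-815 + 2107) + T(-45) = (-815 + 2107) + (-45 - (-540)*I*√5 + 39/(-45)) = 1292 + (-45 - (-540)*I*√5 + 39*(-1/45)) = 1292 + (-45 + 540*I*√5 - 13/15) = 1292 + (-688/15 + 540*I*√5) = 18692/15 + 540*I*√5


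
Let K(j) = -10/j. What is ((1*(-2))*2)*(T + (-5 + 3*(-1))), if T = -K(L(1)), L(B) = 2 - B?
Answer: -8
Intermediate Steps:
T = 10 (T = -(-10)/(2 - 1*1) = -(-10)/(2 - 1) = -(-10)/1 = -(-10) = -1*(-10) = 10)
((1*(-2))*2)*(T + (-5 + 3*(-1))) = ((1*(-2))*2)*(10 + (-5 + 3*(-1))) = (-2*2)*(10 + (-5 - 3)) = -4*(10 - 8) = -4*2 = -8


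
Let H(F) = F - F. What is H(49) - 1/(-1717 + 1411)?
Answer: 1/306 ≈ 0.0032680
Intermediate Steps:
H(F) = 0
H(49) - 1/(-1717 + 1411) = 0 - 1/(-1717 + 1411) = 0 - 1/(-306) = 0 - 1*(-1/306) = 0 + 1/306 = 1/306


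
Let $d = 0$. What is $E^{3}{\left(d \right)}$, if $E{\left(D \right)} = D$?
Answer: $0$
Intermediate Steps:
$E^{3}{\left(d \right)} = 0^{3} = 0$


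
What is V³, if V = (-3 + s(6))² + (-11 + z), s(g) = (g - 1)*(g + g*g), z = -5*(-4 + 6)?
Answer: 78556727247552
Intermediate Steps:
z = -10 (z = -5*2 = -10)
s(g) = (-1 + g)*(g + g²)
V = 42828 (V = (-3 + (6³ - 1*6))² + (-11 - 10) = (-3 + (216 - 6))² - 21 = (-3 + 210)² - 21 = 207² - 21 = 42849 - 21 = 42828)
V³ = 42828³ = 78556727247552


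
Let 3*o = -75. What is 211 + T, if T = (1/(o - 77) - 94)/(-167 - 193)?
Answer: 7757509/36720 ≈ 211.26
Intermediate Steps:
o = -25 (o = (⅓)*(-75) = -25)
T = 9589/36720 (T = (1/(-25 - 77) - 94)/(-167 - 193) = (1/(-102) - 94)/(-360) = (-1/102 - 94)*(-1/360) = -9589/102*(-1/360) = 9589/36720 ≈ 0.26114)
211 + T = 211 + 9589/36720 = 7757509/36720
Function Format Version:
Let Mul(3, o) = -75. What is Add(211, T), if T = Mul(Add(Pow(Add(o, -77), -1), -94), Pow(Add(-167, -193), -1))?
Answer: Rational(7757509, 36720) ≈ 211.26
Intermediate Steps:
o = -25 (o = Mul(Rational(1, 3), -75) = -25)
T = Rational(9589, 36720) (T = Mul(Add(Pow(Add(-25, -77), -1), -94), Pow(Add(-167, -193), -1)) = Mul(Add(Pow(-102, -1), -94), Pow(-360, -1)) = Mul(Add(Rational(-1, 102), -94), Rational(-1, 360)) = Mul(Rational(-9589, 102), Rational(-1, 360)) = Rational(9589, 36720) ≈ 0.26114)
Add(211, T) = Add(211, Rational(9589, 36720)) = Rational(7757509, 36720)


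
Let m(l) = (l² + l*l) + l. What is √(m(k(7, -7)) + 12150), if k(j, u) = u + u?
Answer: 12*√87 ≈ 111.93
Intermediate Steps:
k(j, u) = 2*u
m(l) = l + 2*l² (m(l) = (l² + l²) + l = 2*l² + l = l + 2*l²)
√(m(k(7, -7)) + 12150) = √((2*(-7))*(1 + 2*(2*(-7))) + 12150) = √(-14*(1 + 2*(-14)) + 12150) = √(-14*(1 - 28) + 12150) = √(-14*(-27) + 12150) = √(378 + 12150) = √12528 = 12*√87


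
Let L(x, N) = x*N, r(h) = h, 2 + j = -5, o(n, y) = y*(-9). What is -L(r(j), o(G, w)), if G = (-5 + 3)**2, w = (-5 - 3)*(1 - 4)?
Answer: -1512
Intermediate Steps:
w = 24 (w = -8*(-3) = 24)
G = 4 (G = (-2)**2 = 4)
o(n, y) = -9*y
j = -7 (j = -2 - 5 = -7)
L(x, N) = N*x
-L(r(j), o(G, w)) = -(-9*24)*(-7) = -(-216)*(-7) = -1*1512 = -1512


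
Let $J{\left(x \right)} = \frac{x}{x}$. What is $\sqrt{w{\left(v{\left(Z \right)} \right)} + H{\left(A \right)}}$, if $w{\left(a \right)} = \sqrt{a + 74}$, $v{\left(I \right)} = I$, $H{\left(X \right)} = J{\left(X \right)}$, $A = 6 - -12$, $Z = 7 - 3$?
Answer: $\sqrt{1 + \sqrt{78}} \approx 3.1356$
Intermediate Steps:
$Z = 4$ ($Z = 7 - 3 = 4$)
$J{\left(x \right)} = 1$
$A = 18$ ($A = 6 + 12 = 18$)
$H{\left(X \right)} = 1$
$w{\left(a \right)} = \sqrt{74 + a}$
$\sqrt{w{\left(v{\left(Z \right)} \right)} + H{\left(A \right)}} = \sqrt{\sqrt{74 + 4} + 1} = \sqrt{\sqrt{78} + 1} = \sqrt{1 + \sqrt{78}}$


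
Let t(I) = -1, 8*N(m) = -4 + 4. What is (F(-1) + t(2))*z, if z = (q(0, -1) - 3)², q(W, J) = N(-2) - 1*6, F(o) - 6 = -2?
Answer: 243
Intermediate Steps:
N(m) = 0 (N(m) = (-4 + 4)/8 = (⅛)*0 = 0)
F(o) = 4 (F(o) = 6 - 2 = 4)
q(W, J) = -6 (q(W, J) = 0 - 1*6 = 0 - 6 = -6)
z = 81 (z = (-6 - 3)² = (-9)² = 81)
(F(-1) + t(2))*z = (4 - 1)*81 = 3*81 = 243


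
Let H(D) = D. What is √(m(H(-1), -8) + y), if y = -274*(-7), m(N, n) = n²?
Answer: √1982 ≈ 44.520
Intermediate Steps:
y = 1918
√(m(H(-1), -8) + y) = √((-8)² + 1918) = √(64 + 1918) = √1982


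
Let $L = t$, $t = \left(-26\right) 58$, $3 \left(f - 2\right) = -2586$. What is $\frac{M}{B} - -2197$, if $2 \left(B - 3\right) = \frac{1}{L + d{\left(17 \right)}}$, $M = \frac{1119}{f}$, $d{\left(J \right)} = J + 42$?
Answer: $\frac{8210742599}{3737990} \approx 2196.6$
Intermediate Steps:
$d{\left(J \right)} = 42 + J$
$f = -860$ ($f = 2 + \frac{1}{3} \left(-2586\right) = 2 - 862 = -860$)
$t = -1508$
$L = -1508$
$M = - \frac{1119}{860}$ ($M = \frac{1119}{-860} = 1119 \left(- \frac{1}{860}\right) = - \frac{1119}{860} \approx -1.3012$)
$B = \frac{8693}{2898}$ ($B = 3 + \frac{1}{2 \left(-1508 + \left(42 + 17\right)\right)} = 3 + \frac{1}{2 \left(-1508 + 59\right)} = 3 + \frac{1}{2 \left(-1449\right)} = 3 + \frac{1}{2} \left(- \frac{1}{1449}\right) = 3 - \frac{1}{2898} = \frac{8693}{2898} \approx 2.9997$)
$\frac{M}{B} - -2197 = - \frac{1119}{860 \cdot \frac{8693}{2898}} - -2197 = \left(- \frac{1119}{860}\right) \frac{2898}{8693} + 2197 = - \frac{1621431}{3737990} + 2197 = \frac{8210742599}{3737990}$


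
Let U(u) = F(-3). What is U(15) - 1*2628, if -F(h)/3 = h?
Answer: -2619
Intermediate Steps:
F(h) = -3*h
U(u) = 9 (U(u) = -3*(-3) = 9)
U(15) - 1*2628 = 9 - 1*2628 = 9 - 2628 = -2619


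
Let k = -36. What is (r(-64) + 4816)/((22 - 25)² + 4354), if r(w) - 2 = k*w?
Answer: 7122/4363 ≈ 1.6324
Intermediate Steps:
r(w) = 2 - 36*w
(r(-64) + 4816)/((22 - 25)² + 4354) = ((2 - 36*(-64)) + 4816)/((22 - 25)² + 4354) = ((2 + 2304) + 4816)/((-3)² + 4354) = (2306 + 4816)/(9 + 4354) = 7122/4363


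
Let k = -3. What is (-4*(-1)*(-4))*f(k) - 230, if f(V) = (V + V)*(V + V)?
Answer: -806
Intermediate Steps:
f(V) = 4*V**2 (f(V) = (2*V)*(2*V) = 4*V**2)
(-4*(-1)*(-4))*f(k) - 230 = (-4*(-1)*(-4))*(4*(-3)**2) - 230 = (4*(-4))*(4*9) - 230 = -16*36 - 230 = -576 - 230 = -806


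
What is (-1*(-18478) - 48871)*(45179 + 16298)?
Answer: -1868470461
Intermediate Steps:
(-1*(-18478) - 48871)*(45179 + 16298) = (18478 - 48871)*61477 = -30393*61477 = -1868470461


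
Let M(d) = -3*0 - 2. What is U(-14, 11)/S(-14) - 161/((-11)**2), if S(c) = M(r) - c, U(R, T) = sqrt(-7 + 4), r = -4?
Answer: -161/121 + I*sqrt(3)/12 ≈ -1.3306 + 0.14434*I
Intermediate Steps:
M(d) = -2 (M(d) = 0 - 2 = -2)
U(R, T) = I*sqrt(3) (U(R, T) = sqrt(-3) = I*sqrt(3))
S(c) = -2 - c
U(-14, 11)/S(-14) - 161/((-11)**2) = (I*sqrt(3))/(-2 - 1*(-14)) - 161/((-11)**2) = (I*sqrt(3))/(-2 + 14) - 161/121 = (I*sqrt(3))/12 - 161*1/121 = (I*sqrt(3))*(1/12) - 161/121 = I*sqrt(3)/12 - 161/121 = -161/121 + I*sqrt(3)/12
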